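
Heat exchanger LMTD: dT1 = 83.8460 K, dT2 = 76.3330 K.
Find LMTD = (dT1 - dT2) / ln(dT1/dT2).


dT1/dT2 = 1.0984
ln(dT1/dT2) = 0.0939
LMTD = 7.5130 / 0.0939 = 80.0307 K

80.0307 K


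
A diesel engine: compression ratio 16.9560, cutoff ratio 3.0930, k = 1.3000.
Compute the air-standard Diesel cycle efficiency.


r^(k-1) = 2.3377
rc^k = 4.3400
eta = 0.4749 = 47.4900%

47.4900%


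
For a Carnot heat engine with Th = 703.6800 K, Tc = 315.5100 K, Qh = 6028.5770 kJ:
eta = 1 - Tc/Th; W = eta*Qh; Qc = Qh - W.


eta = 1 - 315.5100/703.6800 = 0.5516
W = 0.5516 * 6028.5770 = 3325.5354 kJ
Qc = 6028.5770 - 3325.5354 = 2703.0416 kJ

eta = 55.1629%, W = 3325.5354 kJ, Qc = 2703.0416 kJ


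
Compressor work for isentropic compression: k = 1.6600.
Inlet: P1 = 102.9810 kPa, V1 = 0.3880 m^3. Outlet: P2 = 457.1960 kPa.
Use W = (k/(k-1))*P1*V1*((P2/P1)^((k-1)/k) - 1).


(k-1)/k = 0.3976
(P2/P1)^exp = 1.8087
W = 2.5152 * 102.9810 * 0.3880 * (1.8087 - 1) = 81.2768 kJ

81.2768 kJ


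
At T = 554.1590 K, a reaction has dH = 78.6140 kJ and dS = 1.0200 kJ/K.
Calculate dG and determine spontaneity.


T*dS = 554.1590 * 1.0200 = 565.2422 kJ
dG = 78.6140 - 565.2422 = -486.6282 kJ (spontaneous)

dG = -486.6282 kJ, spontaneous


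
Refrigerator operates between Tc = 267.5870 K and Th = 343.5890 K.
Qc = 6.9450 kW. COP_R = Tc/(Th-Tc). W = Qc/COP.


COP = 267.5870 / 76.0020 = 3.5208
W = 6.9450 / 3.5208 = 1.9726 kW

COP = 3.5208, W = 1.9726 kW


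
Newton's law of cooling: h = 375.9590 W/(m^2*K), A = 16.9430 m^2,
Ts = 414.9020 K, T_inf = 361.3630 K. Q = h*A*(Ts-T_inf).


dT = 53.5390 K
Q = 375.9590 * 16.9430 * 53.5390 = 341036.6486 W

341036.6486 W


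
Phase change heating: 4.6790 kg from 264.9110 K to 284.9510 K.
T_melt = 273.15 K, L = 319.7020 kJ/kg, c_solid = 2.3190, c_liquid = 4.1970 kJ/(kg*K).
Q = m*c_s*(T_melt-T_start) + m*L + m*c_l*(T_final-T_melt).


Q1 (sensible, solid) = 4.6790 * 2.3190 * 8.2390 = 89.3981 kJ
Q2 (latent) = 4.6790 * 319.7020 = 1495.8857 kJ
Q3 (sensible, liquid) = 4.6790 * 4.1970 * 11.8010 = 231.7452 kJ
Q_total = 1817.0290 kJ

1817.0290 kJ


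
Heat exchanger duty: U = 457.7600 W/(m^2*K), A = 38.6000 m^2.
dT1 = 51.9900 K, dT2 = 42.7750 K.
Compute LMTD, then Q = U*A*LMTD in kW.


LMTD = 47.2328 K
Q = 457.7600 * 38.6000 * 47.2328 = 834581.2408 W = 834.5812 kW

834.5812 kW


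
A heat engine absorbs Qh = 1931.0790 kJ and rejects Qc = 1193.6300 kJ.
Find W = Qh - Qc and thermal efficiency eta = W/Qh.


W = 1931.0790 - 1193.6300 = 737.4490 kJ
eta = 737.4490 / 1931.0790 = 0.3819 = 38.1884%

W = 737.4490 kJ, eta = 38.1884%


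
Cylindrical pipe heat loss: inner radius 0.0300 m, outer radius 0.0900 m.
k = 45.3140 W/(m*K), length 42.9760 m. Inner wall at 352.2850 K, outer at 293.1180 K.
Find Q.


dT = 59.1670 K
ln(ro/ri) = 1.0986
Q = 2*pi*45.3140*42.9760*59.1670 / 1.0986 = 658981.7032 W

658981.7032 W


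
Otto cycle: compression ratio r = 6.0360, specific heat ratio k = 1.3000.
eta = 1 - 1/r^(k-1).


r^(k-1) = 1.7148
eta = 1 - 1/1.7148 = 0.4169 = 41.6857%

41.6857%


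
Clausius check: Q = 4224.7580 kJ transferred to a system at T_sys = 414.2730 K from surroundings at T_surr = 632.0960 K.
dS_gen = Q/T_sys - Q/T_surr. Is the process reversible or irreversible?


dS_sys = 4224.7580/414.2730 = 10.1980 kJ/K
dS_surr = -4224.7580/632.0960 = -6.6837 kJ/K
dS_gen = 10.1980 - 6.6837 = 3.5143 kJ/K (irreversible)

dS_gen = 3.5143 kJ/K, irreversible


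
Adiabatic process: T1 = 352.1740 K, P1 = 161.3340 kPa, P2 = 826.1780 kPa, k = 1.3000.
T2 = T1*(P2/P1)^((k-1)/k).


(k-1)/k = 0.2308
(P2/P1)^exp = 1.4578
T2 = 352.1740 * 1.4578 = 513.3965 K

513.3965 K


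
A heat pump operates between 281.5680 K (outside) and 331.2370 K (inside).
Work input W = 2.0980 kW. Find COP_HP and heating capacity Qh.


COP = 331.2370 / 49.6690 = 6.6689
Qh = 6.6689 * 2.0980 = 13.9913 kW

COP = 6.6689, Qh = 13.9913 kW


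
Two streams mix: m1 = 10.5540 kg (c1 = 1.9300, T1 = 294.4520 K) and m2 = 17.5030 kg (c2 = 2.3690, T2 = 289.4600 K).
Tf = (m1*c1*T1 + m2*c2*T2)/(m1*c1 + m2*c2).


num = 18000.1027
den = 61.8338
Tf = 291.1045 K

291.1045 K


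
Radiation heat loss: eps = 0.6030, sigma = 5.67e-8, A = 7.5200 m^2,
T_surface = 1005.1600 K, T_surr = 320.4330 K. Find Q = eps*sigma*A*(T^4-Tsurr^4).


T^4 = 1.0208e+12
Tsurr^4 = 1.0543e+10
Q = 0.6030 * 5.67e-8 * 7.5200 * 1.0103e+12 = 259746.8981 W

259746.8981 W


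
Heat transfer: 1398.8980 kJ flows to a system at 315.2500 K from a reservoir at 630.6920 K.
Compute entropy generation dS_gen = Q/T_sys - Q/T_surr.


dS_sys = 1398.8980/315.2500 = 4.4374 kJ/K
dS_surr = -1398.8980/630.6920 = -2.2180 kJ/K
dS_gen = 4.4374 - 2.2180 = 2.2194 kJ/K (irreversible)

dS_gen = 2.2194 kJ/K, irreversible


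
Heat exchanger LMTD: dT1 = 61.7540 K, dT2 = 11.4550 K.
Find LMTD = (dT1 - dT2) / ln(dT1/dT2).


dT1/dT2 = 5.3910
ln(dT1/dT2) = 1.6847
LMTD = 50.2990 / 1.6847 = 29.8558 K

29.8558 K


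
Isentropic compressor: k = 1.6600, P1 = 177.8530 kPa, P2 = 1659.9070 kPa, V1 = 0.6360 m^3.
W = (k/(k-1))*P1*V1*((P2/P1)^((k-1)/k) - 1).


(k-1)/k = 0.3976
(P2/P1)^exp = 2.4304
W = 2.5152 * 177.8530 * 0.6360 * (2.4304 - 1) = 406.9392 kJ

406.9392 kJ


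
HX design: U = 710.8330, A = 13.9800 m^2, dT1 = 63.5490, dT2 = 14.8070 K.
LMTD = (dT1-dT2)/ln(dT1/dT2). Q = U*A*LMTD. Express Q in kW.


LMTD = 33.4603 K
Q = 710.8330 * 13.9800 * 33.4603 = 332509.9403 W = 332.5099 kW

332.5099 kW


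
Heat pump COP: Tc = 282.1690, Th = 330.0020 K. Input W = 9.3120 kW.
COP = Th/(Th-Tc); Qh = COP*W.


COP = 330.0020 / 47.8330 = 6.8990
Qh = 6.8990 * 9.3120 = 64.2439 kW

COP = 6.8990, Qh = 64.2439 kW


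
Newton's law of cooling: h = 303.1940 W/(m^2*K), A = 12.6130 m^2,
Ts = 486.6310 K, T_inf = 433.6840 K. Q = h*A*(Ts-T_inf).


dT = 52.9470 K
Q = 303.1940 * 12.6130 * 52.9470 = 202479.1720 W

202479.1720 W


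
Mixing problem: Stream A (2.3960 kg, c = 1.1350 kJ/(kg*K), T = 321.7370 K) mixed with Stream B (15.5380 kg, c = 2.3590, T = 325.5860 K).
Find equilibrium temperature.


num = 12809.0264
den = 39.3736
Tf = 325.3202 K

325.3202 K


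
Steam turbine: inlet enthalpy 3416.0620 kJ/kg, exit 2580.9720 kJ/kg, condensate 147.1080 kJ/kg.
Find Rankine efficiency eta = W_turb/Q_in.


W = 835.0900 kJ/kg
Q_in = 3268.9540 kJ/kg
eta = 0.2555 = 25.5461%

eta = 25.5461%


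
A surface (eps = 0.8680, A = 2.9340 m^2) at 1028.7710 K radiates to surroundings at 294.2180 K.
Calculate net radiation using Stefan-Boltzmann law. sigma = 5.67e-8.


T^4 = 1.1201e+12
Tsurr^4 = 7.4934e+09
Q = 0.8680 * 5.67e-8 * 2.9340 * 1.1127e+12 = 160665.5321 W

160665.5321 W


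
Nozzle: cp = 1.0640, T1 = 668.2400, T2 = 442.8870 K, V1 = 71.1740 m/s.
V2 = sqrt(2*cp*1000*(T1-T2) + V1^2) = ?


dT = 225.3530 K
2*cp*1000*dT = 479551.1840
V1^2 = 5065.7383
V2 = sqrt(484616.9223) = 696.1443 m/s

696.1443 m/s


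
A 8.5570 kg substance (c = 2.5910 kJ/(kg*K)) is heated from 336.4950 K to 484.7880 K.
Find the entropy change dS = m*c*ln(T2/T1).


T2/T1 = 1.4407
ln(T2/T1) = 0.3651
dS = 8.5570 * 2.5910 * 0.3651 = 8.0953 kJ/K

8.0953 kJ/K


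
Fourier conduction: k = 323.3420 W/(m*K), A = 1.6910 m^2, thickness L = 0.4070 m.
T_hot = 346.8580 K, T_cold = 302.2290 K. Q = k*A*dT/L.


dT = 44.6290 K
Q = 323.3420 * 1.6910 * 44.6290 / 0.4070 = 59955.4234 W

59955.4234 W


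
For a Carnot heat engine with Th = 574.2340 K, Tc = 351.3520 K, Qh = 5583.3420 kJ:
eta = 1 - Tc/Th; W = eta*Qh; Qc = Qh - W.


eta = 1 - 351.3520/574.2340 = 0.3881
W = 0.3881 * 5583.3420 = 2167.1068 kJ
Qc = 5583.3420 - 2167.1068 = 3416.2352 kJ

eta = 38.8138%, W = 2167.1068 kJ, Qc = 3416.2352 kJ


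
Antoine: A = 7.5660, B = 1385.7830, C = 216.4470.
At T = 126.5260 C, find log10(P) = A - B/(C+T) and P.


C+T = 342.9730
B/(C+T) = 4.0405
log10(P) = 7.5660 - 4.0405 = 3.5255
P = 10^3.5255 = 3353.4997 mmHg

3353.4997 mmHg


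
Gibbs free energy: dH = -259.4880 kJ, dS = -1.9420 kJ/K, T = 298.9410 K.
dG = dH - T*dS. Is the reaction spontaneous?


T*dS = 298.9410 * -1.9420 = -580.5434 kJ
dG = -259.4880 + 580.5434 = 321.0554 kJ (non-spontaneous)

dG = 321.0554 kJ, non-spontaneous


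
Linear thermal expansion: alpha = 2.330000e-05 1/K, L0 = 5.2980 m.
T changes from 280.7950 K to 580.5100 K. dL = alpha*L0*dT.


dT = 299.7150 K
dL = 2.330000e-05 * 5.2980 * 299.7150 = 0.036998 m
L_final = 5.334998 m

dL = 0.036998 m


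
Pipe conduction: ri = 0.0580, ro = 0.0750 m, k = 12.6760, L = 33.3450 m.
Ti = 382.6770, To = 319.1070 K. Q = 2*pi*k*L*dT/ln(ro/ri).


dT = 63.5700 K
ln(ro/ri) = 0.2570
Q = 2*pi*12.6760*33.3450*63.5700 / 0.2570 = 656803.8617 W

656803.8617 W


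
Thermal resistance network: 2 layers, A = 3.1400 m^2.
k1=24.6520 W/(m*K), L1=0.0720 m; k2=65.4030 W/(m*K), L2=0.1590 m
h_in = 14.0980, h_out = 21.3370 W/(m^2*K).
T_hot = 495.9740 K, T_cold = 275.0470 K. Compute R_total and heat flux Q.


R_conv_in = 1/(14.0980*3.1400) = 0.0226
R_1 = 0.0720/(24.6520*3.1400) = 0.0009
R_2 = 0.1590/(65.4030*3.1400) = 0.0008
R_conv_out = 1/(21.3370*3.1400) = 0.0149
R_total = 0.0392 K/W
Q = 220.9270 / 0.0392 = 5633.0221 W

R_total = 0.0392 K/W, Q = 5633.0221 W


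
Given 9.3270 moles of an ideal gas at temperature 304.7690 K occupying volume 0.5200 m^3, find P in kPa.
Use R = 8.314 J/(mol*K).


P = nRT/V = 9.3270 * 8.314 * 304.7690 / 0.5200
= 23633.2140 / 0.5200 = 45448.4884 Pa = 45.4485 kPa

45.4485 kPa


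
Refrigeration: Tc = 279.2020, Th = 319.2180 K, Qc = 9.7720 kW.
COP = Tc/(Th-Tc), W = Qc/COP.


COP = 279.2020 / 40.0160 = 6.9773
W = 9.7720 / 6.9773 = 1.4005 kW

COP = 6.9773, W = 1.4005 kW


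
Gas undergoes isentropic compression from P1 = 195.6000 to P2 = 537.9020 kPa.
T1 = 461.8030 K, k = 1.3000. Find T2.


(k-1)/k = 0.2308
(P2/P1)^exp = 1.2629
T2 = 461.8030 * 1.2629 = 583.2323 K

583.2323 K


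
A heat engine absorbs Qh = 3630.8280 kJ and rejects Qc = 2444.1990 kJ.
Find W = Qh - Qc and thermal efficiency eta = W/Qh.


W = 3630.8280 - 2444.1990 = 1186.6290 kJ
eta = 1186.6290 / 3630.8280 = 0.3268 = 32.6820%

W = 1186.6290 kJ, eta = 32.6820%


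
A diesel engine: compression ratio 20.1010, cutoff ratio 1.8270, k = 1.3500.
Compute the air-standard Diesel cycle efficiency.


r^(k-1) = 2.8584
rc^k = 2.2560
eta = 0.6064 = 60.6415%

60.6415%


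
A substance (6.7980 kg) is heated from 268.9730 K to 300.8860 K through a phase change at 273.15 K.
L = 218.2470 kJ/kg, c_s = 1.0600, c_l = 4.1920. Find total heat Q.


Q1 (sensible, solid) = 6.7980 * 1.0600 * 4.1770 = 30.0990 kJ
Q2 (latent) = 6.7980 * 218.2470 = 1483.6431 kJ
Q3 (sensible, liquid) = 6.7980 * 4.1920 * 27.7360 = 790.3988 kJ
Q_total = 2304.1408 kJ

2304.1408 kJ


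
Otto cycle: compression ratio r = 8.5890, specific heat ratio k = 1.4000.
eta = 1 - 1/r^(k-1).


r^(k-1) = 2.3636
eta = 1 - 1/2.3636 = 0.5769 = 57.6920%

57.6920%


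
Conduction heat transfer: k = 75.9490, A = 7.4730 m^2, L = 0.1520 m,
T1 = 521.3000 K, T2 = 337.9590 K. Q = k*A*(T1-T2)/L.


dT = 183.3410 K
Q = 75.9490 * 7.4730 * 183.3410 / 0.1520 = 684593.9394 W

684593.9394 W


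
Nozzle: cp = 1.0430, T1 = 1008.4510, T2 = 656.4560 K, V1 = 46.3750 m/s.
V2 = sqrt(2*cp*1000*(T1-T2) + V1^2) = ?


dT = 351.9950 K
2*cp*1000*dT = 734261.5700
V1^2 = 2150.6406
V2 = sqrt(736412.2106) = 858.1446 m/s

858.1446 m/s


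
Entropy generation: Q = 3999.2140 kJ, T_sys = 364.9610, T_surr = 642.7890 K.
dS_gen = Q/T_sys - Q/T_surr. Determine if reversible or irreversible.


dS_sys = 3999.2140/364.9610 = 10.9579 kJ/K
dS_surr = -3999.2140/642.7890 = -6.2217 kJ/K
dS_gen = 10.9579 - 6.2217 = 4.7363 kJ/K (irreversible)

dS_gen = 4.7363 kJ/K, irreversible


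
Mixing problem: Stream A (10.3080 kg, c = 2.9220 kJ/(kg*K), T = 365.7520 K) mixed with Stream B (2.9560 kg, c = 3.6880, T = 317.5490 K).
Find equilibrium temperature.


num = 14478.2743
den = 41.0217
Tf = 352.9418 K

352.9418 K


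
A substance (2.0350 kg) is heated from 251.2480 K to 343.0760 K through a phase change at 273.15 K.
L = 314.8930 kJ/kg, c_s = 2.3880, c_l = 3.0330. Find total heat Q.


Q1 (sensible, solid) = 2.0350 * 2.3880 * 21.9020 = 106.4345 kJ
Q2 (latent) = 2.0350 * 314.8930 = 640.8073 kJ
Q3 (sensible, liquid) = 2.0350 * 3.0330 * 69.9260 = 431.5941 kJ
Q_total = 1178.8359 kJ

1178.8359 kJ


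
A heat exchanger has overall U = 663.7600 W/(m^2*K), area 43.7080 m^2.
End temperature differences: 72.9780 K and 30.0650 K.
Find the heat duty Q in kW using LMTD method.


LMTD = 48.3910 K
Q = 663.7600 * 43.7080 * 48.3910 = 1403902.6869 W = 1403.9027 kW

1403.9027 kW


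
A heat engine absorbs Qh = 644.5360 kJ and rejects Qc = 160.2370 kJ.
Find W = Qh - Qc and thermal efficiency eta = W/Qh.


W = 644.5360 - 160.2370 = 484.2990 kJ
eta = 484.2990 / 644.5360 = 0.7514 = 75.1392%

W = 484.2990 kJ, eta = 75.1392%


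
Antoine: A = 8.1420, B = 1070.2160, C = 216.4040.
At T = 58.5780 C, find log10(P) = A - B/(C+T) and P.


C+T = 274.9820
B/(C+T) = 3.8919
log10(P) = 8.1420 - 3.8919 = 4.2501
P = 10^4.2501 = 17784.8706 mmHg

17784.8706 mmHg


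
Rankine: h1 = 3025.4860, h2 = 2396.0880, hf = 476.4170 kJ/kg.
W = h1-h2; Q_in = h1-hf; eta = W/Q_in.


W = 629.3980 kJ/kg
Q_in = 2549.0690 kJ/kg
eta = 0.2469 = 24.6913%

eta = 24.6913%


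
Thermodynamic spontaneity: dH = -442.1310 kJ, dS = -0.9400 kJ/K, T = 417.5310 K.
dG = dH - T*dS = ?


T*dS = 417.5310 * -0.9400 = -392.4791 kJ
dG = -442.1310 + 392.4791 = -49.6519 kJ (spontaneous)

dG = -49.6519 kJ, spontaneous


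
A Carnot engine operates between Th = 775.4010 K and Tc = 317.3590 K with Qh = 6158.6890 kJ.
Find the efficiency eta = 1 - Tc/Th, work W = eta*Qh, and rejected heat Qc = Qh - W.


eta = 1 - 317.3590/775.4010 = 0.5907
W = 0.5907 * 6158.6890 = 3638.0379 kJ
Qc = 6158.6890 - 3638.0379 = 2520.6511 kJ

eta = 59.0716%, W = 3638.0379 kJ, Qc = 2520.6511 kJ


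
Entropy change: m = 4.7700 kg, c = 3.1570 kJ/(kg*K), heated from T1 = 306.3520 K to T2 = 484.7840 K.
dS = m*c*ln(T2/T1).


T2/T1 = 1.5824
ln(T2/T1) = 0.4590
dS = 4.7700 * 3.1570 * 0.4590 = 6.9116 kJ/K

6.9116 kJ/K


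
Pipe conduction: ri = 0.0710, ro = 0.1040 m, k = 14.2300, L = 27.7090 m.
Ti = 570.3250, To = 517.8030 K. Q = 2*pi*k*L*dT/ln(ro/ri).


dT = 52.5220 K
ln(ro/ri) = 0.3817
Q = 2*pi*14.2300*27.7090*52.5220 / 0.3817 = 340888.3630 W

340888.3630 W


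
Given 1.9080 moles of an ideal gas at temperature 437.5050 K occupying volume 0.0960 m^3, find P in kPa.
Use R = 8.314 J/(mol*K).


P = nRT/V = 1.9080 * 8.314 * 437.5050 / 0.0960
= 6940.1908 / 0.0960 = 72293.6543 Pa = 72.2937 kPa

72.2937 kPa


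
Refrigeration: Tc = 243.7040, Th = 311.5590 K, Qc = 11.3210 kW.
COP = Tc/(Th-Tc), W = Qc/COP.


COP = 243.7040 / 67.8550 = 3.5915
W = 11.3210 / 3.5915 = 3.1521 kW

COP = 3.5915, W = 3.1521 kW


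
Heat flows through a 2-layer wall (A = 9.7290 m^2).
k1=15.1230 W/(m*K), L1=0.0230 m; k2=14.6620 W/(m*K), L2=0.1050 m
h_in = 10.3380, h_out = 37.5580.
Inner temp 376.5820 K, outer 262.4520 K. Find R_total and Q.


R_conv_in = 1/(10.3380*9.7290) = 0.0099
R_1 = 0.0230/(15.1230*9.7290) = 0.0002
R_2 = 0.1050/(14.6620*9.7290) = 0.0007
R_conv_out = 1/(37.5580*9.7290) = 0.0027
R_total = 0.0136 K/W
Q = 114.1300 / 0.0136 = 8409.4644 W

R_total = 0.0136 K/W, Q = 8409.4644 W


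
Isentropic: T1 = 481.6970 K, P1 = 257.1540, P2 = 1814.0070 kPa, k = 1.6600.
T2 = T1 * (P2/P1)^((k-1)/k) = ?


(k-1)/k = 0.3976
(P2/P1)^exp = 2.1744
T2 = 481.6970 * 2.1744 = 1047.3884 K

1047.3884 K


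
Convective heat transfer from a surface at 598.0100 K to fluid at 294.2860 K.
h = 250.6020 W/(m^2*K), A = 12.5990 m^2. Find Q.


dT = 303.7240 K
Q = 250.6020 * 12.5990 * 303.7240 = 958958.2934 W

958958.2934 W


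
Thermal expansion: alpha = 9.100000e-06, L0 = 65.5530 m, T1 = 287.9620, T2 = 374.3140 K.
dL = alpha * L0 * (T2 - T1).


dT = 86.3520 K
dL = 9.100000e-06 * 65.5530 * 86.3520 = 0.051512 m
L_final = 65.604512 m

dL = 0.051512 m


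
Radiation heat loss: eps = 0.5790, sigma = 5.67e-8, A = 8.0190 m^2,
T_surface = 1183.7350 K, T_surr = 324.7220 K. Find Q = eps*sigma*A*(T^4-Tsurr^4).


T^4 = 1.9634e+12
Tsurr^4 = 1.1119e+10
Q = 0.5790 * 5.67e-8 * 8.0190 * 1.9523e+12 = 513964.9367 W

513964.9367 W


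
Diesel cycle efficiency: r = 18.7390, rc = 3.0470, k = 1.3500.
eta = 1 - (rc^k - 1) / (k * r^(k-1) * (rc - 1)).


r^(k-1) = 2.7891
rc^k = 4.5002
eta = 0.5459 = 54.5876%

54.5876%


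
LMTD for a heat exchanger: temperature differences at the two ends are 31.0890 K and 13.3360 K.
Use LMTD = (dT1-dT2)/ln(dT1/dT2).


dT1/dT2 = 2.3312
ln(dT1/dT2) = 0.8464
LMTD = 17.7530 / 0.8464 = 20.9750 K

20.9750 K


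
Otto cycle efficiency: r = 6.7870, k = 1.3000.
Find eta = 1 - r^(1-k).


r^(k-1) = 1.7762
eta = 1 - 1/1.7762 = 0.4370 = 43.7015%

43.7015%


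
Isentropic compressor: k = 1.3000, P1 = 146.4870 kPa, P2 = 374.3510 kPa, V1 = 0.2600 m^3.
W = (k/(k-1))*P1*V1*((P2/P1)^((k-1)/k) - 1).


(k-1)/k = 0.2308
(P2/P1)^exp = 1.2417
W = 4.3333 * 146.4870 * 0.2600 * (1.2417 - 1) = 39.8987 kJ

39.8987 kJ


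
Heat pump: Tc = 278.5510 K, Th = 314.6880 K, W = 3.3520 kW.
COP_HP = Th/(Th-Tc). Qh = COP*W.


COP = 314.6880 / 36.1370 = 8.7082
Qh = 8.7082 * 3.3520 = 29.1899 kW

COP = 8.7082, Qh = 29.1899 kW


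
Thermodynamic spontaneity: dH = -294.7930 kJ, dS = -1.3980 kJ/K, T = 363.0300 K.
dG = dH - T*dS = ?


T*dS = 363.0300 * -1.3980 = -507.5159 kJ
dG = -294.7930 + 507.5159 = 212.7229 kJ (non-spontaneous)

dG = 212.7229 kJ, non-spontaneous


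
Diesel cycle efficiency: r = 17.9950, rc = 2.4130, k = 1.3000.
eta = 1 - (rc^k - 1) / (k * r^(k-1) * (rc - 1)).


r^(k-1) = 2.3798
rc^k = 3.1429
eta = 0.5098 = 50.9813%

50.9813%


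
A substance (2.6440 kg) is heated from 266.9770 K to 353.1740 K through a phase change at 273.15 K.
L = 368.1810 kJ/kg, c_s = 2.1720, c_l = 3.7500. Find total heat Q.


Q1 (sensible, solid) = 2.6440 * 2.1720 * 6.1730 = 35.4501 kJ
Q2 (latent) = 2.6440 * 368.1810 = 973.4706 kJ
Q3 (sensible, liquid) = 2.6440 * 3.7500 * 80.0240 = 793.4380 kJ
Q_total = 1802.3586 kJ

1802.3586 kJ


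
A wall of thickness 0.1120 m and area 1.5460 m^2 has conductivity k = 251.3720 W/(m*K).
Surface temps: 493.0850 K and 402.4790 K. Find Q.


dT = 90.6060 K
Q = 251.3720 * 1.5460 * 90.6060 / 0.1120 = 314387.5399 W

314387.5399 W


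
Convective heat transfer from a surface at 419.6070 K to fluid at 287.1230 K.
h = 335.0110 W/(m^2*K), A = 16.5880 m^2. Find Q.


dT = 132.4840 K
Q = 335.0110 * 16.5880 * 132.4840 = 736235.1124 W

736235.1124 W


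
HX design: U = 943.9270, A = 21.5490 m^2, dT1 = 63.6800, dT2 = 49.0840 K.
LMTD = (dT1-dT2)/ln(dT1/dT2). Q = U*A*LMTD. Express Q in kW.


LMTD = 56.0657 K
Q = 943.9270 * 21.5490 * 56.0657 = 1140414.6271 W = 1140.4146 kW

1140.4146 kW


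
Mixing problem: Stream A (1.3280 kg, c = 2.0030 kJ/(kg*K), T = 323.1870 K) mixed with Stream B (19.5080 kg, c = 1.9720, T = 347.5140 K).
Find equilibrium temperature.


num = 14228.4580
den = 41.1298
Tf = 345.9407 K

345.9407 K


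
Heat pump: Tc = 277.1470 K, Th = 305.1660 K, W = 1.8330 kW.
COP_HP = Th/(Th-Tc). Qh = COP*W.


COP = 305.1660 / 28.0190 = 10.8914
Qh = 10.8914 * 1.8330 = 19.9639 kW

COP = 10.8914, Qh = 19.9639 kW


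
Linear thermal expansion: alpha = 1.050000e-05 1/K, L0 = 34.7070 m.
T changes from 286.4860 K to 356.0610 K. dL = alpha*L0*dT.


dT = 69.5750 K
dL = 1.050000e-05 * 34.7070 * 69.5750 = 0.025355 m
L_final = 34.732355 m

dL = 0.025355 m


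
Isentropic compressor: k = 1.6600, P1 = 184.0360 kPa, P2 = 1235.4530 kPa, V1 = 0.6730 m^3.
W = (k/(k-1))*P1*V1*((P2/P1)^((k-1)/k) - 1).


(k-1)/k = 0.3976
(P2/P1)^exp = 2.1319
W = 2.5152 * 184.0360 * 0.6730 * (2.1319 - 1) = 352.6215 kJ

352.6215 kJ


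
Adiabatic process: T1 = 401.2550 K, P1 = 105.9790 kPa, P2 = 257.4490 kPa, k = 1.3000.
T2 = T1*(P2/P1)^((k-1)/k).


(k-1)/k = 0.2308
(P2/P1)^exp = 1.2273
T2 = 401.2550 * 1.2273 = 492.4650 K

492.4650 K


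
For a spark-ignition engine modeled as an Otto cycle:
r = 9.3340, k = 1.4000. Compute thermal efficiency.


r^(k-1) = 2.4436
eta = 1 - 1/2.4436 = 0.5908 = 59.0765%

59.0765%


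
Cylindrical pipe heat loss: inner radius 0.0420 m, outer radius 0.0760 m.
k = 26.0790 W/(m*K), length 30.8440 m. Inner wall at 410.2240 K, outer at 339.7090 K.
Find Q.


dT = 70.5150 K
ln(ro/ri) = 0.5931
Q = 2*pi*26.0790*30.8440*70.5150 / 0.5931 = 600926.9045 W

600926.9045 W


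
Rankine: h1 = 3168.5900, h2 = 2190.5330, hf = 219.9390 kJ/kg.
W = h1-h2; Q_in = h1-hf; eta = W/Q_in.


W = 978.0570 kJ/kg
Q_in = 2948.6510 kJ/kg
eta = 0.3317 = 33.1696%

eta = 33.1696%


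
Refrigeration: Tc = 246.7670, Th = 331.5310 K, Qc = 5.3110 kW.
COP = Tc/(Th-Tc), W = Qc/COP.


COP = 246.7670 / 84.7640 = 2.9112
W = 5.3110 / 2.9112 = 1.8243 kW

COP = 2.9112, W = 1.8243 kW


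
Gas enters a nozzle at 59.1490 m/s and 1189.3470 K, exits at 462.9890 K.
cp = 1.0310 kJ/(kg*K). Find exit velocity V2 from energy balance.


dT = 726.3580 K
2*cp*1000*dT = 1497750.1960
V1^2 = 3498.6042
V2 = sqrt(1501248.8002) = 1225.2546 m/s

1225.2546 m/s


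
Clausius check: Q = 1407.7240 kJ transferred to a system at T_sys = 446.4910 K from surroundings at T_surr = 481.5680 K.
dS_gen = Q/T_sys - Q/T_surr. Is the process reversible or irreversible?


dS_sys = 1407.7240/446.4910 = 3.1529 kJ/K
dS_surr = -1407.7240/481.5680 = -2.9232 kJ/K
dS_gen = 3.1529 - 2.9232 = 0.2297 kJ/K (irreversible)

dS_gen = 0.2297 kJ/K, irreversible


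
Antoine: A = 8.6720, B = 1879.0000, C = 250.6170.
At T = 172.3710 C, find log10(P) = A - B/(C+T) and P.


C+T = 422.9880
B/(C+T) = 4.4422
log10(P) = 8.6720 - 4.4422 = 4.2298
P = 10^4.2298 = 16974.3675 mmHg

16974.3675 mmHg


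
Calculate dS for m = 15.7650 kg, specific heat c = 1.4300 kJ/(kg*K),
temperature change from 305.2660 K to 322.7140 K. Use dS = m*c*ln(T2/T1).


T2/T1 = 1.0572
ln(T2/T1) = 0.0556
dS = 15.7650 * 1.4300 * 0.0556 = 1.2531 kJ/K

1.2531 kJ/K


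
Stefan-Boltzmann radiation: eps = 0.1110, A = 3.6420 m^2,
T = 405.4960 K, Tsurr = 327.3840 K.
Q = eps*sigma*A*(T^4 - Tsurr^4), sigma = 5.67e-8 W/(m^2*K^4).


T^4 = 2.7036e+10
Tsurr^4 = 1.1488e+10
Q = 0.1110 * 5.67e-8 * 3.6420 * 1.5549e+10 = 356.4003 W

356.4003 W


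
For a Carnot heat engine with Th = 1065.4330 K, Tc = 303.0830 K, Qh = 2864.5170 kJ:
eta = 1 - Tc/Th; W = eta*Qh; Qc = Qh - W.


eta = 1 - 303.0830/1065.4330 = 0.7155
W = 0.7155 * 2864.5170 = 2049.6498 kJ
Qc = 2864.5170 - 2049.6498 = 814.8672 kJ

eta = 71.5531%, W = 2049.6498 kJ, Qc = 814.8672 kJ


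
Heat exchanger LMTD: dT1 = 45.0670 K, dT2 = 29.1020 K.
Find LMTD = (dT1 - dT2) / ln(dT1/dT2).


dT1/dT2 = 1.5486
ln(dT1/dT2) = 0.4373
LMTD = 15.9650 / 0.4373 = 36.5045 K

36.5045 K


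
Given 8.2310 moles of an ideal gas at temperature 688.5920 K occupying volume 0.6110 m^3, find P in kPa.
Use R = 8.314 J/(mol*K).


P = nRT/V = 8.2310 * 8.314 * 688.5920 / 0.6110
= 47122.0955 / 0.6110 = 77122.9058 Pa = 77.1229 kPa

77.1229 kPa


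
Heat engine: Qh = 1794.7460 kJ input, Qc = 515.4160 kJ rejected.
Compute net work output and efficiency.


W = 1794.7460 - 515.4160 = 1279.3300 kJ
eta = 1279.3300 / 1794.7460 = 0.7128 = 71.2820%

W = 1279.3300 kJ, eta = 71.2820%


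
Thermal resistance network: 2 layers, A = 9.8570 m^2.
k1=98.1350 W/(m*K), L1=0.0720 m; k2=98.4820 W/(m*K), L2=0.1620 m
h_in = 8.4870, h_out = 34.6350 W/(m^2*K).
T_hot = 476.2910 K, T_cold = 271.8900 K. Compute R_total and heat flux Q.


R_conv_in = 1/(8.4870*9.8570) = 0.0120
R_1 = 0.0720/(98.1350*9.8570) = 7.4433e-05
R_2 = 0.1620/(98.4820*9.8570) = 0.0002
R_conv_out = 1/(34.6350*9.8570) = 0.0029
R_total = 0.0151 K/W
Q = 204.4010 / 0.0151 = 13514.9024 W

R_total = 0.0151 K/W, Q = 13514.9024 W


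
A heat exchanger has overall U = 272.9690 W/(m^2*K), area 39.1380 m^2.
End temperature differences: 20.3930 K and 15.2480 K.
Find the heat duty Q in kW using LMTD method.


LMTD = 17.6960 K
Q = 272.9690 * 39.1380 * 17.6960 = 189054.7245 W = 189.0547 kW

189.0547 kW


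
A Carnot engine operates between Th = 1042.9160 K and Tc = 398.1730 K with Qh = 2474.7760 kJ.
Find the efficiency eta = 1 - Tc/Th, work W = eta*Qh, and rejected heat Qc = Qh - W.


eta = 1 - 398.1730/1042.9160 = 0.6182
W = 0.6182 * 2474.7760 = 1529.9358 kJ
Qc = 2474.7760 - 1529.9358 = 944.8402 kJ

eta = 61.8212%, W = 1529.9358 kJ, Qc = 944.8402 kJ


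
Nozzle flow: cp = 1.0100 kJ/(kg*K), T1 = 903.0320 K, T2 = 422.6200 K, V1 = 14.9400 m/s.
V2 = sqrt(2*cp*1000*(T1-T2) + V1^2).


dT = 480.4120 K
2*cp*1000*dT = 970432.2400
V1^2 = 223.2036
V2 = sqrt(970655.4436) = 985.2185 m/s

985.2185 m/s


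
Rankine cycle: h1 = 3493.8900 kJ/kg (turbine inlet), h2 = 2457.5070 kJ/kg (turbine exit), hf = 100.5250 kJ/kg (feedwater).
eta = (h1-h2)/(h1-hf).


W = 1036.3830 kJ/kg
Q_in = 3393.3650 kJ/kg
eta = 0.3054 = 30.5415%

eta = 30.5415%


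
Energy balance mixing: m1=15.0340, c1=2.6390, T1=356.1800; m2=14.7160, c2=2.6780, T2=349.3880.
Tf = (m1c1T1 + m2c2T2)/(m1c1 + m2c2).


num = 27900.5321
den = 79.0842
Tf = 352.7954 K

352.7954 K


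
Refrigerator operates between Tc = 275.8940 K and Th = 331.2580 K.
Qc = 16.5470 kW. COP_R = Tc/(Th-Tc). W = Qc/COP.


COP = 275.8940 / 55.3640 = 4.9833
W = 16.5470 / 4.9833 = 3.3205 kW

COP = 4.9833, W = 3.3205 kW


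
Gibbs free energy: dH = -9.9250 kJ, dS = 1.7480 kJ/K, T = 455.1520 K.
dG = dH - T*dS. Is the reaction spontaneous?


T*dS = 455.1520 * 1.7480 = 795.6057 kJ
dG = -9.9250 - 795.6057 = -805.5307 kJ (spontaneous)

dG = -805.5307 kJ, spontaneous


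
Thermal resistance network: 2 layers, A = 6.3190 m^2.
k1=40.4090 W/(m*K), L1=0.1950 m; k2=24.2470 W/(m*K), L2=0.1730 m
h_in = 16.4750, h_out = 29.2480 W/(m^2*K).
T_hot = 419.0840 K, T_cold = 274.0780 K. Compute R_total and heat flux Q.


R_conv_in = 1/(16.4750*6.3190) = 0.0096
R_1 = 0.1950/(40.4090*6.3190) = 0.0008
R_2 = 0.1730/(24.2470*6.3190) = 0.0011
R_conv_out = 1/(29.2480*6.3190) = 0.0054
R_total = 0.0169 K/W
Q = 145.0060 / 0.0169 = 8575.5904 W

R_total = 0.0169 K/W, Q = 8575.5904 W


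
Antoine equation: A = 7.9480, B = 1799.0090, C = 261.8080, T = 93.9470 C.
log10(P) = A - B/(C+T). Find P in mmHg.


C+T = 355.7550
B/(C+T) = 5.0569
log10(P) = 7.9480 - 5.0569 = 2.8911
P = 10^2.8911 = 778.2583 mmHg

778.2583 mmHg


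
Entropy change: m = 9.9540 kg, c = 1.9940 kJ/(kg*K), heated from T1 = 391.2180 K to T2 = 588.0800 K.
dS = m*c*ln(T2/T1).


T2/T1 = 1.5032
ln(T2/T1) = 0.4076
dS = 9.9540 * 1.9940 * 0.4076 = 8.0901 kJ/K

8.0901 kJ/K


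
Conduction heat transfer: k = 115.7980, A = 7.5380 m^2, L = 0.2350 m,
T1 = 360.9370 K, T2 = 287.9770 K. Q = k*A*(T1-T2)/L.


dT = 72.9600 K
Q = 115.7980 * 7.5380 * 72.9600 / 0.2350 = 271003.0351 W

271003.0351 W


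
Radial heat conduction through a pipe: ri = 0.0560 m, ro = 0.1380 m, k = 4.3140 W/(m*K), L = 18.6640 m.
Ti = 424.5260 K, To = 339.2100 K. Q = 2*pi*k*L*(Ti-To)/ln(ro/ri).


dT = 85.3160 K
ln(ro/ri) = 0.9019
Q = 2*pi*4.3140*18.6640*85.3160 / 0.9019 = 47855.9424 W

47855.9424 W


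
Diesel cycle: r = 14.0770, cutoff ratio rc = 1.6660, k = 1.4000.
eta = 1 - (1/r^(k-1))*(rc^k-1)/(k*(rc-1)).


r^(k-1) = 2.8801
rc^k = 2.0434
eta = 0.6115 = 61.1467%

61.1467%


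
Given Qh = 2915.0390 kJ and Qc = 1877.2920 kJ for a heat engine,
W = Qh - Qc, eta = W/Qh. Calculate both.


W = 2915.0390 - 1877.2920 = 1037.7470 kJ
eta = 1037.7470 / 2915.0390 = 0.3560 = 35.5998%

W = 1037.7470 kJ, eta = 35.5998%


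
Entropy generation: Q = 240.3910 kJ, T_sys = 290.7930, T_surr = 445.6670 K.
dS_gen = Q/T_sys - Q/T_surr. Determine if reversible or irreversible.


dS_sys = 240.3910/290.7930 = 0.8267 kJ/K
dS_surr = -240.3910/445.6670 = -0.5394 kJ/K
dS_gen = 0.8267 - 0.5394 = 0.2873 kJ/K (irreversible)

dS_gen = 0.2873 kJ/K, irreversible


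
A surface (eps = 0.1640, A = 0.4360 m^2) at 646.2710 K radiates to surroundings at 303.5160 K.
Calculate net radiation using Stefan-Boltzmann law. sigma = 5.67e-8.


T^4 = 1.7445e+11
Tsurr^4 = 8.4865e+09
Q = 0.1640 * 5.67e-8 * 0.4360 * 1.6596e+11 = 672.8421 W

672.8421 W


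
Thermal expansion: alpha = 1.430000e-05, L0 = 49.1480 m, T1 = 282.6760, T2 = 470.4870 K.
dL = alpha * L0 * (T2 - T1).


dT = 187.8110 K
dL = 1.430000e-05 * 49.1480 * 187.8110 = 0.131997 m
L_final = 49.279997 m

dL = 0.131997 m


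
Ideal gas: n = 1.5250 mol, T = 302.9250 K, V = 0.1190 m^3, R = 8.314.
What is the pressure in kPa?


P = nRT/V = 1.5250 * 8.314 * 302.9250 / 0.1190
= 3840.7406 / 0.1190 = 32275.1314 Pa = 32.2751 kPa

32.2751 kPa


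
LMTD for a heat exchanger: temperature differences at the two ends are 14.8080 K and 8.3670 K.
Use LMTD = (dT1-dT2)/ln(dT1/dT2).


dT1/dT2 = 1.7698
ln(dT1/dT2) = 0.5709
LMTD = 6.4410 / 0.5709 = 11.2827 K

11.2827 K


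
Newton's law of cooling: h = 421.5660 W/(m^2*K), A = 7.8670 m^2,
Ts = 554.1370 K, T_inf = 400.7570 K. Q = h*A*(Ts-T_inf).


dT = 153.3800 K
Q = 421.5660 * 7.8670 * 153.3800 = 508678.5922 W

508678.5922 W


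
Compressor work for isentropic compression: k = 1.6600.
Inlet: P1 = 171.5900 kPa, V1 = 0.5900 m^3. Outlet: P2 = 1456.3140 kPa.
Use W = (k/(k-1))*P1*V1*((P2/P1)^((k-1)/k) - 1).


(k-1)/k = 0.3976
(P2/P1)^exp = 2.3403
W = 2.5152 * 171.5900 * 0.5900 * (2.3403 - 1) = 341.2736 kJ

341.2736 kJ


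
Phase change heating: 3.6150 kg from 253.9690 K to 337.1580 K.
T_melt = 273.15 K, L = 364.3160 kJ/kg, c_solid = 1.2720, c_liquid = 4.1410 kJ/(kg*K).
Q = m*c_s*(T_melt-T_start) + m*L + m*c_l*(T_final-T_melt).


Q1 (sensible, solid) = 3.6150 * 1.2720 * 19.1810 = 88.1996 kJ
Q2 (latent) = 3.6150 * 364.3160 = 1317.0023 kJ
Q3 (sensible, liquid) = 3.6150 * 4.1410 * 64.0080 = 958.1815 kJ
Q_total = 2363.3835 kJ

2363.3835 kJ


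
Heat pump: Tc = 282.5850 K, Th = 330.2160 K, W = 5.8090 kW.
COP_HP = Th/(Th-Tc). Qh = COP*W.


COP = 330.2160 / 47.6310 = 6.9328
Qh = 6.9328 * 5.8090 = 40.2726 kW

COP = 6.9328, Qh = 40.2726 kW


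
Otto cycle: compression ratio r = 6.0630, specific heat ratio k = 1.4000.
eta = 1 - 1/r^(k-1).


r^(k-1) = 2.0562
eta = 1 - 1/2.0562 = 0.5137 = 51.3677%

51.3677%


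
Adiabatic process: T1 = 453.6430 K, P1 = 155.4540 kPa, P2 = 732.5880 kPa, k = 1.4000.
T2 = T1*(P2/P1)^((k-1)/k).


(k-1)/k = 0.2857
(P2/P1)^exp = 1.5573
T2 = 453.6430 * 1.5573 = 706.4373 K

706.4373 K


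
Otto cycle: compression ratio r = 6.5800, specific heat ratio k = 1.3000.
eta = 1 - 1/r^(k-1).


r^(k-1) = 1.7598
eta = 1 - 1/1.7598 = 0.4318 = 43.1759%

43.1759%


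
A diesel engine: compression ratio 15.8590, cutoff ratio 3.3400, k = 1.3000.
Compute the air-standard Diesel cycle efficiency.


r^(k-1) = 2.2913
rc^k = 4.7959
eta = 0.4554 = 45.5406%

45.5406%


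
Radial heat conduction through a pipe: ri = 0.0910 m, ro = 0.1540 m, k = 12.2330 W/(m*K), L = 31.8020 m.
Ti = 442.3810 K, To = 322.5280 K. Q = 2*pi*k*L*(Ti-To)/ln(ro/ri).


dT = 119.8530 K
ln(ro/ri) = 0.5261
Q = 2*pi*12.2330*31.8020*119.8530 / 0.5261 = 556869.6950 W

556869.6950 W


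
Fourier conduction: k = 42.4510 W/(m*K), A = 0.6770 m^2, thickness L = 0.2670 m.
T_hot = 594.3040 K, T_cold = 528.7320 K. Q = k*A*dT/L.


dT = 65.5720 K
Q = 42.4510 * 0.6770 * 65.5720 / 0.2670 = 7058.0343 W

7058.0343 W


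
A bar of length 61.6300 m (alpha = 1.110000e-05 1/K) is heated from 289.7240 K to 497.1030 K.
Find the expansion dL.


dT = 207.3790 K
dL = 1.110000e-05 * 61.6300 * 207.3790 = 0.141867 m
L_final = 61.771867 m

dL = 0.141867 m


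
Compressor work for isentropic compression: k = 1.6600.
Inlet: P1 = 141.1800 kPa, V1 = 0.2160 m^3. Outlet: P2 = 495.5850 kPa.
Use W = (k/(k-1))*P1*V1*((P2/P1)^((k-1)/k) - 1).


(k-1)/k = 0.3976
(P2/P1)^exp = 1.6475
W = 2.5152 * 141.1800 * 0.2160 * (1.6475 - 1) = 49.6623 kJ

49.6623 kJ


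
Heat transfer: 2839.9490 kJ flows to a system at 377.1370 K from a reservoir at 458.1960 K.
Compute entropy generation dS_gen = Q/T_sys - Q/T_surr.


dS_sys = 2839.9490/377.1370 = 7.5303 kJ/K
dS_surr = -2839.9490/458.1960 = -6.1981 kJ/K
dS_gen = 7.5303 - 6.1981 = 1.3322 kJ/K (irreversible)

dS_gen = 1.3322 kJ/K, irreversible


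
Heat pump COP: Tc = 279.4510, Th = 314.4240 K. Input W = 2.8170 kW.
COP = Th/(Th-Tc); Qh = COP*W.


COP = 314.4240 / 34.9730 = 8.9905
Qh = 8.9905 * 2.8170 = 25.3262 kW

COP = 8.9905, Qh = 25.3262 kW


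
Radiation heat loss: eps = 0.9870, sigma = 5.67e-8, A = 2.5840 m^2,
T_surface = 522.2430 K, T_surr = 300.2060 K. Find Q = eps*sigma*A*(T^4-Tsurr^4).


T^4 = 7.4386e+10
Tsurr^4 = 8.1223e+09
Q = 0.9870 * 5.67e-8 * 2.5840 * 6.6264e+10 = 9582.2570 W

9582.2570 W


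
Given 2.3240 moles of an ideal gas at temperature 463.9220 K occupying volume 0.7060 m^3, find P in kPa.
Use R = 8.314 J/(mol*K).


P = nRT/V = 2.3240 * 8.314 * 463.9220 / 0.7060
= 8963.7784 / 0.7060 = 12696.5700 Pa = 12.6966 kPa

12.6966 kPa


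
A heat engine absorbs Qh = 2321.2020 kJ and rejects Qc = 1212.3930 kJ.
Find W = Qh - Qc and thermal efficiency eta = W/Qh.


W = 2321.2020 - 1212.3930 = 1108.8090 kJ
eta = 1108.8090 / 2321.2020 = 0.4777 = 47.7687%

W = 1108.8090 kJ, eta = 47.7687%


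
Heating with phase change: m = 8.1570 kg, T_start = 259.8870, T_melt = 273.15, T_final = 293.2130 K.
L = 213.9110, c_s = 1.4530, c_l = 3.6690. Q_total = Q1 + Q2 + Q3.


Q1 (sensible, solid) = 8.1570 * 1.4530 * 13.2630 = 157.1947 kJ
Q2 (latent) = 8.1570 * 213.9110 = 1744.8720 kJ
Q3 (sensible, liquid) = 8.1570 * 3.6690 * 20.0630 = 600.4461 kJ
Q_total = 2502.5128 kJ

2502.5128 kJ


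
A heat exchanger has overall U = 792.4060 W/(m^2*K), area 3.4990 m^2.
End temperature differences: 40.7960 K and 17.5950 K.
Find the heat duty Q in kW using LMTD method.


LMTD = 27.5884 K
Q = 792.4060 * 3.4990 * 27.5884 = 76492.3982 W = 76.4924 kW

76.4924 kW


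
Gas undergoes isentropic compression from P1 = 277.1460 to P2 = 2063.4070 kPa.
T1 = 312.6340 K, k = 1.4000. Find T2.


(k-1)/k = 0.2857
(P2/P1)^exp = 1.7746
T2 = 312.6340 * 1.7746 = 554.8093 K

554.8093 K


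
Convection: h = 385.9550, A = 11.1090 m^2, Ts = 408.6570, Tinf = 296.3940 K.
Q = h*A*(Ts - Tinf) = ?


dT = 112.2630 K
Q = 385.9550 * 11.1090 * 112.2630 = 481335.9306 W

481335.9306 W


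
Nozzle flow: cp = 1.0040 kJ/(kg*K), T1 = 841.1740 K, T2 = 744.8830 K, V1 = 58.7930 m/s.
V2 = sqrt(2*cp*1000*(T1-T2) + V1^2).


dT = 96.2910 K
2*cp*1000*dT = 193352.3280
V1^2 = 3456.6168
V2 = sqrt(196808.9448) = 443.6315 m/s

443.6315 m/s


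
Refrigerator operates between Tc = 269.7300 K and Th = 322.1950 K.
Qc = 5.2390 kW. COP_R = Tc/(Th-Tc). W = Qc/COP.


COP = 269.7300 / 52.4650 = 5.1411
W = 5.2390 / 5.1411 = 1.0190 kW

COP = 5.1411, W = 1.0190 kW


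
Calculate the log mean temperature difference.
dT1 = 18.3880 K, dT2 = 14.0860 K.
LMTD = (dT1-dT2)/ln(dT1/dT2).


dT1/dT2 = 1.3054
ln(dT1/dT2) = 0.2665
LMTD = 4.3020 / 0.2665 = 16.1416 K

16.1416 K


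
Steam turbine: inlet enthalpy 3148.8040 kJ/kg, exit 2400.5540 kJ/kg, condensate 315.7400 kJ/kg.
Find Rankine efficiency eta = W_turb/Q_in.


W = 748.2500 kJ/kg
Q_in = 2833.0640 kJ/kg
eta = 0.2641 = 26.4113%

eta = 26.4113%


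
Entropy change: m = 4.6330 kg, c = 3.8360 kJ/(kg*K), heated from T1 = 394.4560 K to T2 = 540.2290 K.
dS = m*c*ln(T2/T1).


T2/T1 = 1.3696
ln(T2/T1) = 0.3145
dS = 4.6330 * 3.8360 * 0.3145 = 5.5891 kJ/K

5.5891 kJ/K


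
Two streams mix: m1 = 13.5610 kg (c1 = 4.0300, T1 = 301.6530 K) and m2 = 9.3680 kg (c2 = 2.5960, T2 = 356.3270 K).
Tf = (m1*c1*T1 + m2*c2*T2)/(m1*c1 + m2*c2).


num = 25151.2200
den = 78.9702
Tf = 318.4902 K

318.4902 K


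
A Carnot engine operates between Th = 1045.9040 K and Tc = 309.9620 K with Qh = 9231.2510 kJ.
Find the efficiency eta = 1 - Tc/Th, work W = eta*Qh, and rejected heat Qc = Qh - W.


eta = 1 - 309.9620/1045.9040 = 0.7036
W = 0.7036 * 9231.2510 = 6495.4961 kJ
Qc = 9231.2510 - 6495.4961 = 2735.7549 kJ

eta = 70.3642%, W = 6495.4961 kJ, Qc = 2735.7549 kJ


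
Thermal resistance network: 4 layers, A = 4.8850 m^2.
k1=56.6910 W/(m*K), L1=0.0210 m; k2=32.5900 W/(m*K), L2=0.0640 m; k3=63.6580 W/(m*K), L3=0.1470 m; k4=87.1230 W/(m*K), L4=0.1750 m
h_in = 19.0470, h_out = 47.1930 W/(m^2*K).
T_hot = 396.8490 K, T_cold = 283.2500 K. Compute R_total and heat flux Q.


R_conv_in = 1/(19.0470*4.8850) = 0.0107
R_1 = 0.0210/(56.6910*4.8850) = 7.5830e-05
R_2 = 0.0640/(32.5900*4.8850) = 0.0004
R_3 = 0.1470/(63.6580*4.8850) = 0.0005
R_4 = 0.1750/(87.1230*4.8850) = 0.0004
R_conv_out = 1/(47.1930*4.8850) = 0.0043
R_total = 0.0164 K/W
Q = 113.5990 / 0.0164 = 6906.9924 W

R_total = 0.0164 K/W, Q = 6906.9924 W


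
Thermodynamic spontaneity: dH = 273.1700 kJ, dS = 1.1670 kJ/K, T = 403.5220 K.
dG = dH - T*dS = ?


T*dS = 403.5220 * 1.1670 = 470.9102 kJ
dG = 273.1700 - 470.9102 = -197.7402 kJ (spontaneous)

dG = -197.7402 kJ, spontaneous


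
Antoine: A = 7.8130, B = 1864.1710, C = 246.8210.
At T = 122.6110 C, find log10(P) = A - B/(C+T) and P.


C+T = 369.4320
B/(C+T) = 5.0460
log10(P) = 7.8130 - 5.0460 = 2.7670
P = 10^2.7670 = 584.7277 mmHg

584.7277 mmHg


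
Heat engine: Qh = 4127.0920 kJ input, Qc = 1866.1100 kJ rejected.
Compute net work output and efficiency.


W = 4127.0920 - 1866.1100 = 2260.9820 kJ
eta = 2260.9820 / 4127.0920 = 0.5478 = 54.7839%

W = 2260.9820 kJ, eta = 54.7839%


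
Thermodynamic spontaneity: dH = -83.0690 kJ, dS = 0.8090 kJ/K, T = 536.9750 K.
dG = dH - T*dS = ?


T*dS = 536.9750 * 0.8090 = 434.4128 kJ
dG = -83.0690 - 434.4128 = -517.4818 kJ (spontaneous)

dG = -517.4818 kJ, spontaneous


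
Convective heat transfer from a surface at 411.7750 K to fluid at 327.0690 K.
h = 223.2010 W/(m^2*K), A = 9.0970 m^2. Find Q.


dT = 84.7060 K
Q = 223.2010 * 9.0970 * 84.7060 = 171992.1022 W

171992.1022 W


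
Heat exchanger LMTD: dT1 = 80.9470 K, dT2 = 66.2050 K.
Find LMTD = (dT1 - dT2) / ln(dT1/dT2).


dT1/dT2 = 1.2227
ln(dT1/dT2) = 0.2010
LMTD = 14.7420 / 0.2010 = 73.3292 K

73.3292 K


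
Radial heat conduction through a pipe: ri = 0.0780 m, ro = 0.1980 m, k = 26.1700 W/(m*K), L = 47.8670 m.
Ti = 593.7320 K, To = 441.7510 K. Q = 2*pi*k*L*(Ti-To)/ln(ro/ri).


dT = 151.9810 K
ln(ro/ri) = 0.9316
Q = 2*pi*26.1700*47.8670*151.9810 / 0.9316 = 1284100.7610 W

1284100.7610 W


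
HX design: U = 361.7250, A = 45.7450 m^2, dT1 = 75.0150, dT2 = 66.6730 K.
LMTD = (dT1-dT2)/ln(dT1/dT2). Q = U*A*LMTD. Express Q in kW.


LMTD = 70.7621 K
Q = 361.7250 * 45.7450 * 70.7621 = 1170907.7179 W = 1170.9077 kW

1170.9077 kW


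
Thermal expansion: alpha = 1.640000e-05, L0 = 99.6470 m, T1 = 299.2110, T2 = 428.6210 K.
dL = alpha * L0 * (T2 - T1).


dT = 129.4100 K
dL = 1.640000e-05 * 99.6470 * 129.4100 = 0.211483 m
L_final = 99.858483 m

dL = 0.211483 m


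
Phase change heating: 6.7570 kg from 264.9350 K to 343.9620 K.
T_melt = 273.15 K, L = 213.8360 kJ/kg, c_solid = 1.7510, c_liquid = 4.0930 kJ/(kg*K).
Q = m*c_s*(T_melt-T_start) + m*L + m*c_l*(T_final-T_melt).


Q1 (sensible, solid) = 6.7570 * 1.7510 * 8.2150 = 97.1958 kJ
Q2 (latent) = 6.7570 * 213.8360 = 1444.8899 kJ
Q3 (sensible, liquid) = 6.7570 * 4.0930 * 70.8120 = 1958.4051 kJ
Q_total = 3500.4907 kJ

3500.4907 kJ


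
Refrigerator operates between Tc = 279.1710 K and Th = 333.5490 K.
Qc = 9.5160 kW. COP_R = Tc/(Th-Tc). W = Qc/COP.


COP = 279.1710 / 54.3780 = 5.1339
W = 9.5160 / 5.1339 = 1.8536 kW

COP = 5.1339, W = 1.8536 kW


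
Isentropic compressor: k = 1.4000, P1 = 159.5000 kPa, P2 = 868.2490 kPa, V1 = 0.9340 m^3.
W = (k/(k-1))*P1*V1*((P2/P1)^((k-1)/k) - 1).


(k-1)/k = 0.2857
(P2/P1)^exp = 1.6228
W = 3.5000 * 159.5000 * 0.9340 * (1.6228 - 1) = 324.7069 kJ

324.7069 kJ


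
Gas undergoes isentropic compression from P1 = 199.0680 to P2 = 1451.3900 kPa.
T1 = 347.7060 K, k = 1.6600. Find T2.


(k-1)/k = 0.3976
(P2/P1)^exp = 2.2031
T2 = 347.7060 * 2.2031 = 766.0308 K

766.0308 K


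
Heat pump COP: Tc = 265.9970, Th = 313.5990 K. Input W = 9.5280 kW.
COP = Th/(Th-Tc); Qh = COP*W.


COP = 313.5990 / 47.6020 = 6.5879
Qh = 6.5879 * 9.5280 = 62.7699 kW

COP = 6.5879, Qh = 62.7699 kW
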